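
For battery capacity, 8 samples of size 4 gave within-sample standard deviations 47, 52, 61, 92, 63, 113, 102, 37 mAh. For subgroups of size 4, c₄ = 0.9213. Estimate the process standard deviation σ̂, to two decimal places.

s̄ = (47 + 52 + 61 + 92 + 63 + 113 + 102 + 37) / 8 = 70.8750
σ̂ = s̄ / c₄ = 70.8750 / 0.9213 = 76.9293

76.93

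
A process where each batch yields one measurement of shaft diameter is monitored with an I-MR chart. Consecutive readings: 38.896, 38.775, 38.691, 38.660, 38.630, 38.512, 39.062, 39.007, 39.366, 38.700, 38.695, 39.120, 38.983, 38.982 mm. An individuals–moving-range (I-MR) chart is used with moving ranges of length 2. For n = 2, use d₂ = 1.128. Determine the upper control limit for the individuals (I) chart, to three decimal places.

X̄ = (38.896 + 38.775 + 38.691 + 38.660 + 38.630 + 38.512 + 39.062 + 39.007 + 39.366 + 38.700 + 38.695 + 39.120 + 38.983 + 38.982) / 14 = 38.8628
Moving ranges: 0.121, 0.084, 0.031, 0.030, 0.118, 0.550, 0.055, 0.359, 0.666, 0.005, 0.425, 0.137, 0.001; M̄R̄ = 2.5820 / 13 = 0.1986
UCL = X̄ + 3·M̄R̄/d₂ = 38.8628 + 3 × 0.1986 / 1.128 = 39.3910

39.391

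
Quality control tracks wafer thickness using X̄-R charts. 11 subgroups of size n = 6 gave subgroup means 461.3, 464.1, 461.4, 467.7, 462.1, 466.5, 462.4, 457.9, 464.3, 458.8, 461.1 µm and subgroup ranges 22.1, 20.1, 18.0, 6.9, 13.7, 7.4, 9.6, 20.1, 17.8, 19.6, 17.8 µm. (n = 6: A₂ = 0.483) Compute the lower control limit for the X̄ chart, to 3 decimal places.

454.908

X̄̄ = (461.3 + 464.1 + 461.4 + 467.7 + 462.1 + 466.5 + 462.4 + 457.9 + 464.3 + 458.8 + 461.1) / 11 = 5087.6000 / 11 = 462.5091
R̄ = (22.1 + 20.1 + 18.0 + 6.9 + 13.7 + 7.4 + 9.6 + 20.1 + 17.8 + 19.6 + 17.8) / 11 = 173.1000 / 11 = 15.7364
LCL = X̄̄ − A₂·R̄ = 462.5091 − 0.483 × 15.7364 = 454.9084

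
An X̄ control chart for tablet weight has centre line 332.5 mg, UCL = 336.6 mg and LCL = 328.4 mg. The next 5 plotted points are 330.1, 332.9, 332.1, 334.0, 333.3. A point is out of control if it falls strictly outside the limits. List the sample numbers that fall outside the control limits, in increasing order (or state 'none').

All 5 points lie within [328.4, 336.6].

none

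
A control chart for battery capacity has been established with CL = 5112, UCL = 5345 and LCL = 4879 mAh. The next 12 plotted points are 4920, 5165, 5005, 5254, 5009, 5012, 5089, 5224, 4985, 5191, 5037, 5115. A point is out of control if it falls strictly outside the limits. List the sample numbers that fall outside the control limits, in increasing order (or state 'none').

none

All 12 points lie within [4879, 5345].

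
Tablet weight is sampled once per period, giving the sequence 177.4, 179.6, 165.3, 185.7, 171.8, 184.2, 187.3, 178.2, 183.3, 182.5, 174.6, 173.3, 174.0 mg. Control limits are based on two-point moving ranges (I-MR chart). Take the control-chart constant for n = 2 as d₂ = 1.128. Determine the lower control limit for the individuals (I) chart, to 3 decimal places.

158.033

X̄ = (177.4 + 179.6 + 165.3 + 185.7 + 171.8 + 184.2 + 187.3 + 178.2 + 183.3 + 182.5 + 174.6 + 173.3 + 174.0) / 13 = 178.2462
Moving ranges: 2.2, 14.3, 20.4, 13.9, 12.4, 3.1, 9.1, 5.1, 0.8, 7.9, 1.3, 0.7; M̄R̄ = 91.2000 / 12 = 7.6000
LCL = X̄ − 3·M̄R̄/d₂ = 178.2462 − 3 × 7.6000 / 1.128 = 158.0334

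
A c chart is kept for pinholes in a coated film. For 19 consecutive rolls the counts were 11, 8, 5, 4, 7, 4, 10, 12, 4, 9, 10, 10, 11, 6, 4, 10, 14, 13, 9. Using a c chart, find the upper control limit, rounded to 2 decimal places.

17.21

c̄ = (11 + 8 + 5 + 4 + 7 + 4 + 10 + 12 + 4 + 9 + 10 + 10 + 11 + 6 + 4 + 10 + 14 + 13 + 9) / 19 = 161 / 19 = 8.4737
UCL = c̄ + 3√c̄ = 8.4737 + 3 × √8.4737 = 8.4737 + 3 × 2.9110 = 17.2066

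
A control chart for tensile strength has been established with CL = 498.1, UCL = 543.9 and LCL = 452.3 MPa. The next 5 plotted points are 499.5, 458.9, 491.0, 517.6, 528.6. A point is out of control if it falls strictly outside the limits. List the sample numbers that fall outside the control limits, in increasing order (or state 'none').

All 5 points lie within [452.3, 543.9].

none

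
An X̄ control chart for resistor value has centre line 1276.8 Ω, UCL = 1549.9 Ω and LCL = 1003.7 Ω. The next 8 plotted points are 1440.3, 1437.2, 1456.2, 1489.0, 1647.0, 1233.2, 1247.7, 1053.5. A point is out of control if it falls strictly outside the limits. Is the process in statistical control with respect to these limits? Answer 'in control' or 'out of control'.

Compare each point to [1003.7, 1549.9]: sample 5 = 1647.0 > UCL.

out of control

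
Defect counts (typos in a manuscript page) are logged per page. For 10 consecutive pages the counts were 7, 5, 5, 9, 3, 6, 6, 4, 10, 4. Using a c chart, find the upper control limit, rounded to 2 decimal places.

c̄ = (7 + 5 + 5 + 9 + 3 + 6 + 6 + 4 + 10 + 4) / 10 = 59 / 10 = 5.9000
UCL = c̄ + 3√c̄ = 5.9000 + 3 × √5.9000 = 5.9000 + 3 × 2.4290 = 13.1870

13.19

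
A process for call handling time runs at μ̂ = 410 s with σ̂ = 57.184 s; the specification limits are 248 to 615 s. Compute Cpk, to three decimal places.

Cpu = (USL − μ̂) / (3σ̂) = (615 − 410) / (3 × 57.184) = 1.1950; Cpl = (μ̂ − LSL) / (3σ̂) = (410 − 248) / (3 × 57.184) = 0.9443; Cpk = min(Cpu, Cpl) = 0.9443

0.944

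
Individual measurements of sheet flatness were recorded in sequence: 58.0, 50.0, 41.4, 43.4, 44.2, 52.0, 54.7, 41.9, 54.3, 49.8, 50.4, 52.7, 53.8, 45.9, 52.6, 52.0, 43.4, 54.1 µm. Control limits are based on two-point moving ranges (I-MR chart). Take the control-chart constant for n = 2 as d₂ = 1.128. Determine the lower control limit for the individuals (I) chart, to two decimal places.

34.35

X̄ = (58.0 + 50.0 + 41.4 + 43.4 + 44.2 + 52.0 + 54.7 + 41.9 + 54.3 + 49.8 + 50.4 + 52.7 + 53.8 + 45.9 + 52.6 + 52.0 + 43.4 + 54.1) / 18 = 49.7000
Moving ranges: 8.0, 8.6, 2.0, 0.8, 7.8, 2.7, 12.8, 12.4, 4.5, 0.6, 2.3, 1.1, 7.9, 6.7, 0.6, 8.6, 10.7; M̄R̄ = 98.1000 / 17 = 5.7706
LCL = X̄ − 3·M̄R̄/d₂ = 49.7000 − 3 × 5.7706 / 1.128 = 34.3527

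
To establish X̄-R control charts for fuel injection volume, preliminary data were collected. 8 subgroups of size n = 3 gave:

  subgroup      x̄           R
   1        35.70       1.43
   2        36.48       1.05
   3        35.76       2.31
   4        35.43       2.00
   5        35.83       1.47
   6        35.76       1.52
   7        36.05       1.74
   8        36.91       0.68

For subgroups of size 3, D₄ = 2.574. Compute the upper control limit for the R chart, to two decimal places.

3.93

R̄ = (1.43 + 1.05 + 2.31 + 2.00 + 1.47 + 1.52 + 1.74 + 0.68) / 8 = 12.2000 / 8 = 1.5250
UCL_R = D₄·R̄ = 2.574 × 1.5250 = 3.9253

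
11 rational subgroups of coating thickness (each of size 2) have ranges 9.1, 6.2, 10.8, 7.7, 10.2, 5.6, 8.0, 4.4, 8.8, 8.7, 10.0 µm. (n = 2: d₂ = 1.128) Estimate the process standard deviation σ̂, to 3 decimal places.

R̄ = (9.1 + 6.2 + 10.8 + 7.7 + 10.2 + 5.6 + 8.0 + 4.4 + 8.8 + 8.7 + 10.0) / 11 = 8.1364
σ̂ = R̄ / d₂ = 8.1364 / 1.128 = 7.2131

7.213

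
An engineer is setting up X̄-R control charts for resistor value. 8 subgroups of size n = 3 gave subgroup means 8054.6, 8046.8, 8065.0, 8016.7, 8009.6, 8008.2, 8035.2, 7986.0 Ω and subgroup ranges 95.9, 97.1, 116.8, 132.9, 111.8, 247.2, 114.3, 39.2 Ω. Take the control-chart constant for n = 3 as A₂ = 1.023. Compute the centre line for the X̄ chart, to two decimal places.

8027.76

X̄̄ = (8054.6 + 8046.8 + 8065.0 + 8016.7 + 8009.6 + 8008.2 + 8035.2 + 7986.0) / 8 = 64222.1000 / 8 = 8027.7625
CL = X̄̄ = 8027.7625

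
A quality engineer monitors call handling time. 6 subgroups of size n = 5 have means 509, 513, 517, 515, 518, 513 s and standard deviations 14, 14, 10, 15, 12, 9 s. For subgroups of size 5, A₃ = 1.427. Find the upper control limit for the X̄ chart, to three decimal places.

X̄̄ = (509 + 513 + 517 + 515 + 518 + 513) / 6 = 514.1667
s̄ = (14 + 14 + 10 + 15 + 12 + 9) / 6 = 12.3333
UCL = X̄̄ + A₃·s̄ = 514.1667 + 1.427 × 12.3333 = 531.7663

531.766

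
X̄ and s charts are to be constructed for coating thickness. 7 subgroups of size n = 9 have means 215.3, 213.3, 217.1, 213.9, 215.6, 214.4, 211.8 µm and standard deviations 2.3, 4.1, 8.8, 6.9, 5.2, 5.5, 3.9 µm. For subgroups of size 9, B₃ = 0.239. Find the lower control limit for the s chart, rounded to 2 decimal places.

s̄ = (2.3 + 4.1 + 8.8 + 6.9 + 5.2 + 5.5 + 3.9) / 7 = 5.2429
LCL_s = B₃·s̄ = 0.239 × 5.2429 = 1.2530

1.25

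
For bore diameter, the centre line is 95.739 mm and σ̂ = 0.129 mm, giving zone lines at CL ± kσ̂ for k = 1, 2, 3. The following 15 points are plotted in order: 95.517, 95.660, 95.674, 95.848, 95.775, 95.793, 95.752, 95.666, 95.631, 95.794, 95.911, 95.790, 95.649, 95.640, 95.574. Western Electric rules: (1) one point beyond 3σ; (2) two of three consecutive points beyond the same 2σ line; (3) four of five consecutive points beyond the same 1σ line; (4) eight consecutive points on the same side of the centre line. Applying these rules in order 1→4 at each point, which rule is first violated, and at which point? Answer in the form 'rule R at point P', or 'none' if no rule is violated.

none

Zone of each point (C = within 1σ̂, B = 1σ̂–2σ̂, A = 2σ̂–3σ̂, * = beyond 3σ̂; sign = side of CL): 1:-B, 2:-C, 3:-C, 4:+C, 5:+C, 6:+C, 7:+C, 8:-C, 9:-C, 10:+C, 11:+B, 12:+C, 13:-C, 14:-C, 15:-B
No rule fires across all 15 points.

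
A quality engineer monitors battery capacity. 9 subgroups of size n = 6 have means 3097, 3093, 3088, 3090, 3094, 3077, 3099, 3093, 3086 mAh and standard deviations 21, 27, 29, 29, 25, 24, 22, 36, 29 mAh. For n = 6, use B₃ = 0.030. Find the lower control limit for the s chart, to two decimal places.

0.81

s̄ = (21 + 27 + 29 + 29 + 25 + 24 + 22 + 36 + 29) / 9 = 26.8889
LCL_s = B₃·s̄ = 0.030 × 26.8889 = 0.8067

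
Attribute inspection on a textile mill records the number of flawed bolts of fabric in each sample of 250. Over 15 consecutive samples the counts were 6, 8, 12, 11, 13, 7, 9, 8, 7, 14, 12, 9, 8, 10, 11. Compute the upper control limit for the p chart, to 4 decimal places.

0.0752

p̄ = Σdᵢ / (k·n) = 145 / (15 × 250) = 0.03867
UCL = p̄ + 3·√(p̄(1−p̄)/n) = 0.03867 + 3 × √(0.03867×0.96133/250) = 0.03867 + 3 × 0.01219 = 0.07525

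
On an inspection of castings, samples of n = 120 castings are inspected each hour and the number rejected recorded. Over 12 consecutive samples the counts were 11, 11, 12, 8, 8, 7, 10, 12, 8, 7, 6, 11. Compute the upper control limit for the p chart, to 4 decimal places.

0.1501

p̄ = Σdᵢ / (k·n) = 111 / (12 × 120) = 0.07708
UCL = p̄ + 3·√(p̄(1−p̄)/n) = 0.07708 + 3 × √(0.07708×0.92292/120) = 0.07708 + 3 × 0.02435 = 0.15013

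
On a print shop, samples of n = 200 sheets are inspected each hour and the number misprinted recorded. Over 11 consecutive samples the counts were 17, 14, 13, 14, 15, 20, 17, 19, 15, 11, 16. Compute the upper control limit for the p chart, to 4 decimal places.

p̄ = Σdᵢ / (k·n) = 171 / (11 × 200) = 0.07773
UCL = p̄ + 3·√(p̄(1−p̄)/n) = 0.07773 + 3 × √(0.07773×0.92227/200) = 0.07773 + 3 × 0.01893 = 0.13452

0.1345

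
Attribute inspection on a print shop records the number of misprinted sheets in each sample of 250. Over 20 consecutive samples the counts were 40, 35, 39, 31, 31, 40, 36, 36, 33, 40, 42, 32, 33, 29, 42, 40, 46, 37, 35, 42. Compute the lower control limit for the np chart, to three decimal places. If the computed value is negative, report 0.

20.116

p̄ = Σdᵢ / (k·n) = 739 / (20 × 250) = 0.14780
LCL = np̄ − 3·√(np̄(1−p̄)) = 36.9500 − 3 × 5.6115 = 20.1155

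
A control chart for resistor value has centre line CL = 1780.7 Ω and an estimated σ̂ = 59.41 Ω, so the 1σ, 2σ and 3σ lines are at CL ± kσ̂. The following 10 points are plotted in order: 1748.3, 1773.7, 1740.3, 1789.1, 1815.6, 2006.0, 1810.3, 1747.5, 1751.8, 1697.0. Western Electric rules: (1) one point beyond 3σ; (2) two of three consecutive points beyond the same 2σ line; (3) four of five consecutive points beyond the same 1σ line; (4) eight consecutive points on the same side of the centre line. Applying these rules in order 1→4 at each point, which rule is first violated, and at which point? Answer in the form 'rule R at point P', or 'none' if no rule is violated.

Zone of each point (C = within 1σ̂, B = 1σ̂–2σ̂, A = 2σ̂–3σ̂, * = beyond 3σ̂; sign = side of CL): 1:-C, 2:-C, 3:-C, 4:+C, 5:+C, 6:+*, 7:+C, 8:-C, 9:-C, 10:-B
Rule 1 (one point beyond the 3σ limits) is satisfied at point 6.

rule 1 at point 6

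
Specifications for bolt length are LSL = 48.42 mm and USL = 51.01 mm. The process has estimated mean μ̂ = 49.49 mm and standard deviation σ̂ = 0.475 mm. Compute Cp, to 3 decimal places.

Cp = (USL − LSL) / (6σ̂) = (51.01 − 48.42) / (6 × 0.475) = 2.5900 / 2.8500 = 0.9088

0.909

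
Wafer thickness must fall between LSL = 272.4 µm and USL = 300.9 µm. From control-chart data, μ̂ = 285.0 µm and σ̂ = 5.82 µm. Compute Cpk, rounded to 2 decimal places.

Cpu = (USL − μ̂) / (3σ̂) = (300.9 − 285.0) / (3 × 5.82) = 0.9107; Cpl = (μ̂ − LSL) / (3σ̂) = (285.0 − 272.4) / (3 × 5.82) = 0.7216; Cpk = min(Cpu, Cpl) = 0.7216

0.72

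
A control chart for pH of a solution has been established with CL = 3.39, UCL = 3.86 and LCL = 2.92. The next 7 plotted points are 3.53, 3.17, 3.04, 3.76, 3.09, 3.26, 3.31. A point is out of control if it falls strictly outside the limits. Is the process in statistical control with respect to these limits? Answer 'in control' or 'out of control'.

in control

All 7 points lie within [2.92, 3.86].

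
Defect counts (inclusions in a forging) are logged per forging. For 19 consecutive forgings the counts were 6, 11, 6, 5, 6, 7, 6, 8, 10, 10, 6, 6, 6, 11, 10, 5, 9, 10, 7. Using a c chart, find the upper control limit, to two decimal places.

c̄ = (6 + 11 + 6 + 5 + 6 + 7 + 6 + 8 + 10 + 10 + 6 + 6 + 6 + 11 + 10 + 5 + 9 + 10 + 7) / 19 = 145 / 19 = 7.6316
UCL = c̄ + 3√c̄ = 7.6316 + 3 × √7.6316 = 7.6316 + 3 × 2.7625 = 15.9192

15.92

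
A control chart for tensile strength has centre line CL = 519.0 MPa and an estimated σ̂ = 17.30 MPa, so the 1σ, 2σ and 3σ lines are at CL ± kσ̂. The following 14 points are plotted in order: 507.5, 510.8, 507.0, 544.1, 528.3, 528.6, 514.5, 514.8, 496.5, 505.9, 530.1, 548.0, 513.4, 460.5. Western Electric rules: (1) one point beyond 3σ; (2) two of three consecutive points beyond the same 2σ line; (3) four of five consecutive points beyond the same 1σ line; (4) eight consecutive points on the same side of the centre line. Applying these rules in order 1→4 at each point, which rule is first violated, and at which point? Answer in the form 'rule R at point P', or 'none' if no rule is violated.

Zone of each point (C = within 1σ̂, B = 1σ̂–2σ̂, A = 2σ̂–3σ̂, * = beyond 3σ̂; sign = side of CL): 1:-C, 2:-C, 3:-C, 4:+B, 5:+C, 6:+C, 7:-C, 8:-C, 9:-B, 10:-C, 11:+C, 12:+B, 13:-C, 14:-*
Rule 1 (one point beyond the 3σ limits) is satisfied at point 14.

rule 1 at point 14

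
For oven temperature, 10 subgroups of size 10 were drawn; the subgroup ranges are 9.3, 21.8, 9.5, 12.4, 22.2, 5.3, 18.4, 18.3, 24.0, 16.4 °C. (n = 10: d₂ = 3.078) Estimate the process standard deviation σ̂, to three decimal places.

5.120

R̄ = (9.3 + 21.8 + 9.5 + 12.4 + 22.2 + 5.3 + 18.4 + 18.3 + 24.0 + 16.4) / 10 = 15.7600
σ̂ = R̄ / d₂ = 15.7600 / 3.078 = 5.1202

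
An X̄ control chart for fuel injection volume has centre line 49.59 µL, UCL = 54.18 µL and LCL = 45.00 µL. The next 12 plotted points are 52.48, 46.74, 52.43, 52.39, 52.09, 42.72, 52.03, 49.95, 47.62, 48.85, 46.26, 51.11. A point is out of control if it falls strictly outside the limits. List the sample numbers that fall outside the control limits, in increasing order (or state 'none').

Compare each point to [45.00, 54.18]: sample 6 = 42.72 < LCL.

6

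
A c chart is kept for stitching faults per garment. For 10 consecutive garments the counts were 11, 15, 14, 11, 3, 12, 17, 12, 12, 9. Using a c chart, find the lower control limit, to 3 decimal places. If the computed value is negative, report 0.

c̄ = (11 + 15 + 14 + 11 + 3 + 12 + 17 + 12 + 12 + 9) / 10 = 116 / 10 = 11.6000
LCL = c̄ − 3√c̄ = 11.6000 − 3 × 3.4059 = 1.3824

1.382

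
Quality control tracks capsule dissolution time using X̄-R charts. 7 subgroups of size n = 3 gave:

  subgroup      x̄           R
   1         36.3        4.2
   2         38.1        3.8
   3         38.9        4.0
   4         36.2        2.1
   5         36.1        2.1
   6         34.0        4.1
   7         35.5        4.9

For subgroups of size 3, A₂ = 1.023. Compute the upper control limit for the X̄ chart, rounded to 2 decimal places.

X̄̄ = (36.3 + 38.1 + 38.9 + 36.2 + 36.1 + 34.0 + 35.5) / 7 = 255.1000 / 7 = 36.4429
R̄ = (4.2 + 3.8 + 4.0 + 2.1 + 2.1 + 4.1 + 4.9) / 7 = 25.2000 / 7 = 3.6000
UCL = X̄̄ + A₂·R̄ = 36.4429 + 1.023 × 3.6000 = 40.1257

40.13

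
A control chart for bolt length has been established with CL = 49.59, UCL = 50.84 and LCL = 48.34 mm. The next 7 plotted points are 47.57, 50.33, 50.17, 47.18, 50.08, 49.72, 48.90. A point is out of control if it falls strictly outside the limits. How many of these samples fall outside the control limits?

Compare each point to [48.34, 50.84]: sample 1 = 47.57 < LCL; sample 4 = 47.18 < LCL.

2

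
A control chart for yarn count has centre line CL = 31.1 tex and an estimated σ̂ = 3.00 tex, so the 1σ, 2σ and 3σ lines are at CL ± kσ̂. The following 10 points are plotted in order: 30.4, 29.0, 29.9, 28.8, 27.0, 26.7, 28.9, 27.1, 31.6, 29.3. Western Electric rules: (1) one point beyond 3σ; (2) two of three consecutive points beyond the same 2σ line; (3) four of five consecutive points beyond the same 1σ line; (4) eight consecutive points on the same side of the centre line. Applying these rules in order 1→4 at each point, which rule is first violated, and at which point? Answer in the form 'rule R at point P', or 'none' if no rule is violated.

Zone of each point (C = within 1σ̂, B = 1σ̂–2σ̂, A = 2σ̂–3σ̂, * = beyond 3σ̂; sign = side of CL): 1:-C, 2:-C, 3:-C, 4:-C, 5:-B, 6:-B, 7:-C, 8:-B, 9:+C, 10:-C
Rule 4 (eight consecutive points on the same side of the centre line) is satisfied at point 8.

rule 4 at point 8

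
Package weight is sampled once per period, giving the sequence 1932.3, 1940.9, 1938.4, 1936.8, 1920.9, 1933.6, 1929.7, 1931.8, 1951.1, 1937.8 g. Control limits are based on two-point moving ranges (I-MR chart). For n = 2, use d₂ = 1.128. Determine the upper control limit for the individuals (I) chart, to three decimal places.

1958.941

X̄ = (1932.3 + 1940.9 + 1938.4 + 1936.8 + 1920.9 + 1933.6 + 1929.7 + 1931.8 + 1951.1 + 1937.8) / 10 = 1935.3300
Moving ranges: 8.6, 2.5, 1.6, 15.9, 12.7, 3.9, 2.1, 19.3, 13.3; M̄R̄ = 79.9000 / 9 = 8.8778
UCL = X̄ + 3·M̄R̄/d₂ = 1935.3300 + 3 × 8.8778 / 1.128 = 1958.9411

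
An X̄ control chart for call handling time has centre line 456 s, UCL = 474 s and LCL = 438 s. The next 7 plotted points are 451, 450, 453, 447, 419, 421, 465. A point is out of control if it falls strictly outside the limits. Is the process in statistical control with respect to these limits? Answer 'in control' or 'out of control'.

out of control

Compare each point to [438, 474]: sample 5 = 419 < LCL; sample 6 = 421 < LCL.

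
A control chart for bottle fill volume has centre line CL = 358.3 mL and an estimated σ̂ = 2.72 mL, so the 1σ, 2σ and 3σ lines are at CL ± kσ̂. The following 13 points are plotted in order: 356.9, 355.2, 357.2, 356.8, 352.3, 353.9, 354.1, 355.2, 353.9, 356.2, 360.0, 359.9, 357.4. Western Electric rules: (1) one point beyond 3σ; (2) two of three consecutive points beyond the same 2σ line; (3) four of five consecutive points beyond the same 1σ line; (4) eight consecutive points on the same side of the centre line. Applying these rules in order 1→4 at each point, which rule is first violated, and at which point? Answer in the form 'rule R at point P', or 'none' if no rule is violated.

Zone of each point (C = within 1σ̂, B = 1σ̂–2σ̂, A = 2σ̂–3σ̂, * = beyond 3σ̂; sign = side of CL): 1:-C, 2:-B, 3:-C, 4:-C, 5:-A, 6:-B, 7:-B, 8:-B, 9:-B, 10:-C, 11:+C, 12:+C, 13:-C
Rule 3 (four of five consecutive points beyond the same 1σ limit) is satisfied at point 8.

rule 3 at point 8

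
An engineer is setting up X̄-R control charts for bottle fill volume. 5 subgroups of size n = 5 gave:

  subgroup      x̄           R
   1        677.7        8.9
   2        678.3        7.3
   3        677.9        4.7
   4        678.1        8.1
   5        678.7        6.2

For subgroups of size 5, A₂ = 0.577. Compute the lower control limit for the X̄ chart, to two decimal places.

X̄̄ = (677.7 + 678.3 + 677.9 + 678.1 + 678.7) / 5 = 3390.7000 / 5 = 678.1400
R̄ = (8.9 + 7.3 + 4.7 + 8.1 + 6.2) / 5 = 35.2000 / 5 = 7.0400
LCL = X̄̄ − A₂·R̄ = 678.1400 − 0.577 × 7.0400 = 674.0779

674.08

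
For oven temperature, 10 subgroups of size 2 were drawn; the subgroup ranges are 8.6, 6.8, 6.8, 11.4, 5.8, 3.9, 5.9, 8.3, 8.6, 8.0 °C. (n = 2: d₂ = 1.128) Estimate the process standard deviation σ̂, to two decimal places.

6.57

R̄ = (8.6 + 6.8 + 6.8 + 11.4 + 5.8 + 3.9 + 5.9 + 8.3 + 8.6 + 8.0) / 10 = 7.4100
σ̂ = R̄ / d₂ = 7.4100 / 1.128 = 6.5691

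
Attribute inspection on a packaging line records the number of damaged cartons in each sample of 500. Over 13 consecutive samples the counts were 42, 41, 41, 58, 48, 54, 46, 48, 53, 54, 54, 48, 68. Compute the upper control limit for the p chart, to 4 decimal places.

p̄ = Σdᵢ / (k·n) = 655 / (13 × 500) = 0.10077
UCL = p̄ + 3·√(p̄(1−p̄)/n) = 0.10077 + 3 × √(0.10077×0.89923/500) = 0.10077 + 3 × 0.01346 = 0.14116

0.1412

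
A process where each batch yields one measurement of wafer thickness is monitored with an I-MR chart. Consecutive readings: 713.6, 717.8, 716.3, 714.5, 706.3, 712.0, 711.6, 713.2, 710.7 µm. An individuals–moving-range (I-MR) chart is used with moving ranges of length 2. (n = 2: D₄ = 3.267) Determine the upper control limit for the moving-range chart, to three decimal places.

Moving ranges: 4.2, 1.5, 1.8, 8.2, 5.7, 0.4, 1.6, 2.5; M̄R̄ = 25.9000 / 8 = 3.2375
UCL_MR = D₄·M̄R̄ = 3.267 × 3.2375 = 10.5769

10.577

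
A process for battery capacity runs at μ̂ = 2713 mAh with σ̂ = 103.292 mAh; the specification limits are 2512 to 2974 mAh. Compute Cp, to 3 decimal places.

0.745

Cp = (USL − LSL) / (6σ̂) = (2974 − 2512) / (6 × 103.292) = 462.0000 / 619.7520 = 0.7455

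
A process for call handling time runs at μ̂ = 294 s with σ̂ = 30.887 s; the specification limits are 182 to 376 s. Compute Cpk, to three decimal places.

Cpu = (USL − μ̂) / (3σ̂) = (376 − 294) / (3 × 30.887) = 0.8849; Cpl = (μ̂ − LSL) / (3σ̂) = (294 − 182) / (3 × 30.887) = 1.2087; Cpk = min(Cpu, Cpl) = 0.8849

0.885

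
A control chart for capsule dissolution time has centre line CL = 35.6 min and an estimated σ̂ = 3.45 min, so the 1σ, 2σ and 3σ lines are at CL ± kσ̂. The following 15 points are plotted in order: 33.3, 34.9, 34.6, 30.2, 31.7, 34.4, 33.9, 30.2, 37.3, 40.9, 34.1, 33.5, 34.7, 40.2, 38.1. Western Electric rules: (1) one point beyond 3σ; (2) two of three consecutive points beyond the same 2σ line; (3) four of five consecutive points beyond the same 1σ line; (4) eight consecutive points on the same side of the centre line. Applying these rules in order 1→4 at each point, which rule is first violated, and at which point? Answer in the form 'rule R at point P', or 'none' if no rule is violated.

Zone of each point (C = within 1σ̂, B = 1σ̂–2σ̂, A = 2σ̂–3σ̂, * = beyond 3σ̂; sign = side of CL): 1:-C, 2:-C, 3:-C, 4:-B, 5:-B, 6:-C, 7:-C, 8:-B, 9:+C, 10:+B, 11:-C, 12:-C, 13:-C, 14:+B, 15:+C
Rule 4 (eight consecutive points on the same side of the centre line) is satisfied at point 8.

rule 4 at point 8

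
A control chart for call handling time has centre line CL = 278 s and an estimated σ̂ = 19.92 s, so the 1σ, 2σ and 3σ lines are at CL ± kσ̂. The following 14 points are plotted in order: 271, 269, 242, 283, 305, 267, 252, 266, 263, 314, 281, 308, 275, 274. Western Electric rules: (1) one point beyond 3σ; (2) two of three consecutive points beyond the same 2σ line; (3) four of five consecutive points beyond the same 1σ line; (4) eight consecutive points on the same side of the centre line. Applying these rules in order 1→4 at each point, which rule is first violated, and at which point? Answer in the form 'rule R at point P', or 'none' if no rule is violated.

Zone of each point (C = within 1σ̂, B = 1σ̂–2σ̂, A = 2σ̂–3σ̂, * = beyond 3σ̂; sign = side of CL): 1:-C, 2:-C, 3:-B, 4:+C, 5:+B, 6:-C, 7:-B, 8:-C, 9:-C, 10:+B, 11:+C, 12:+B, 13:-C, 14:-C
No rule fires across all 14 points.

none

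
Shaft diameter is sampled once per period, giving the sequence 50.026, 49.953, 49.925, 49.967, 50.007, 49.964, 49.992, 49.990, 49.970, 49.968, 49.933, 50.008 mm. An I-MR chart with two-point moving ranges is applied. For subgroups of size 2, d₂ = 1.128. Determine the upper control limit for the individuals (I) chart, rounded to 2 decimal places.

X̄ = (50.026 + 49.953 + 49.925 + 49.967 + 50.007 + 49.964 + 49.992 + 49.990 + 49.970 + 49.968 + 49.933 + 50.008) / 12 = 49.9752
Moving ranges: 0.073, 0.028, 0.042, 0.040, 0.043, 0.028, 0.002, 0.020, 0.002, 0.035, 0.075; M̄R̄ = 0.3880 / 11 = 0.0353
UCL = X̄ + 3·M̄R̄/d₂ = 49.9752 + 3 × 0.0353 / 1.128 = 50.0691

50.07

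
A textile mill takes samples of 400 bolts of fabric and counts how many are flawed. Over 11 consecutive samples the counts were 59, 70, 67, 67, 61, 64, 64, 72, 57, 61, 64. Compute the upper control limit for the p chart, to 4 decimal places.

0.2155

p̄ = Σdᵢ / (k·n) = 706 / (11 × 400) = 0.16045
UCL = p̄ + 3·√(p̄(1−p̄)/n) = 0.16045 + 3 × √(0.16045×0.83955/400) = 0.16045 + 3 × 0.01835 = 0.21551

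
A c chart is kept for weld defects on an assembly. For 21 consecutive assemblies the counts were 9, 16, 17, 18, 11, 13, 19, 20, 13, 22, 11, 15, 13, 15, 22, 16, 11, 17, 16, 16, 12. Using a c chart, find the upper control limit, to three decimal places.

27.081

c̄ = (9 + 16 + 17 + 18 + 11 + 13 + 19 + 20 + 13 + 22 + 11 + 15 + 13 + 15 + 22 + 16 + 11 + 17 + 16 + 16 + 12) / 21 = 322 / 21 = 15.3333
UCL = c̄ + 3√c̄ = 15.3333 + 3 × √15.3333 = 15.3333 + 3 × 3.9158 = 27.0807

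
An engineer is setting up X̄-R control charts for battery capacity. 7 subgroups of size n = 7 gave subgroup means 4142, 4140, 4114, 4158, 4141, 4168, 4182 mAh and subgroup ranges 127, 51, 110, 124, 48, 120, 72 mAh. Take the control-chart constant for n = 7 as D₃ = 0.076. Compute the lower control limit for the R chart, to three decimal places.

7.079

R̄ = (127 + 51 + 110 + 124 + 48 + 120 + 72) / 7 = 652.0000 / 7 = 93.1429
LCL_R = D₃·R̄ = 0.076 × 93.1429 = 7.0789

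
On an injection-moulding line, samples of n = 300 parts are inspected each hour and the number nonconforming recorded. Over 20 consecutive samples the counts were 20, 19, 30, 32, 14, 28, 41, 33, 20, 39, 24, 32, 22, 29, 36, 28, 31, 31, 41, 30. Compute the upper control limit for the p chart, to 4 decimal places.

0.1478

p̄ = Σdᵢ / (k·n) = 580 / (20 × 300) = 0.09667
UCL = p̄ + 3·√(p̄(1−p̄)/n) = 0.09667 + 3 × √(0.09667×0.90333/300) = 0.09667 + 3 × 0.01706 = 0.14785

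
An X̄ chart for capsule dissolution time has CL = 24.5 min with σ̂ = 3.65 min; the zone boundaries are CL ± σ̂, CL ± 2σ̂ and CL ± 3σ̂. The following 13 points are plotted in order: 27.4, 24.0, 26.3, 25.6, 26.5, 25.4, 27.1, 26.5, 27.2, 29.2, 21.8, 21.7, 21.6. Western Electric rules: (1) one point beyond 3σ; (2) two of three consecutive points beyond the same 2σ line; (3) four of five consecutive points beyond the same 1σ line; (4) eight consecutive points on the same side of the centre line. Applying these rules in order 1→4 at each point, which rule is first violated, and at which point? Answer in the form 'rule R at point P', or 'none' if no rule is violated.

Zone of each point (C = within 1σ̂, B = 1σ̂–2σ̂, A = 2σ̂–3σ̂, * = beyond 3σ̂; sign = side of CL): 1:+C, 2:-C, 3:+C, 4:+C, 5:+C, 6:+C, 7:+C, 8:+C, 9:+C, 10:+B, 11:-C, 12:-C, 13:-C
Rule 4 (eight consecutive points on the same side of the centre line) is satisfied at point 10.

rule 4 at point 10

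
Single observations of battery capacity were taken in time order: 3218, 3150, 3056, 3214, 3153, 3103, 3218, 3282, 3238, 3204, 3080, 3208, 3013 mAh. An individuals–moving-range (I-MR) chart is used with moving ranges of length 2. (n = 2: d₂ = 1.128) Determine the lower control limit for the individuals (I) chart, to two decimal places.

X̄ = (3218 + 3150 + 3056 + 3214 + 3153 + 3103 + 3218 + 3282 + 3238 + 3204 + 3080 + 3208 + 3013) / 13 = 3164.3846
Moving ranges: 68, 94, 158, 61, 50, 115, 64, 44, 34, 124, 128, 195; M̄R̄ = 1135.0000 / 12 = 94.5833
LCL = X̄ − 3·M̄R̄/d₂ = 3164.3846 − 3 × 94.5833 / 1.128 = 2912.8332

2912.83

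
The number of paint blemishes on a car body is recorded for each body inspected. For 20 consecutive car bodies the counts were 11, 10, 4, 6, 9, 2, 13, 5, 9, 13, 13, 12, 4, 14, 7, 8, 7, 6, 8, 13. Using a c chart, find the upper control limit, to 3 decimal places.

c̄ = (11 + 10 + 4 + 6 + 9 + 2 + 13 + 5 + 9 + 13 + 13 + 12 + 4 + 14 + 7 + 8 + 7 + 6 + 8 + 13) / 20 = 174 / 20 = 8.7000
UCL = c̄ + 3√c̄ = 8.7000 + 3 × √8.7000 = 8.7000 + 3 × 2.9496 = 17.5487

17.549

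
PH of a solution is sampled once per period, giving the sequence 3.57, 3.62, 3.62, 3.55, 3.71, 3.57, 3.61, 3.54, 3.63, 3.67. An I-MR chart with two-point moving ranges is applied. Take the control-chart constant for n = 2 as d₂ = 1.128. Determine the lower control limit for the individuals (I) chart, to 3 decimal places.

X̄ = (3.57 + 3.62 + 3.62 + 3.55 + 3.71 + 3.57 + 3.61 + 3.54 + 3.63 + 3.67) / 10 = 3.6090
Moving ranges: 0.05, 0.00, 0.07, 0.16, 0.14, 0.04, 0.07, 0.09, 0.04; M̄R̄ = 0.6600 / 9 = 0.0733
LCL = X̄ − 3·M̄R̄/d₂ = 3.6090 − 3 × 0.0733 / 1.128 = 3.4140

3.414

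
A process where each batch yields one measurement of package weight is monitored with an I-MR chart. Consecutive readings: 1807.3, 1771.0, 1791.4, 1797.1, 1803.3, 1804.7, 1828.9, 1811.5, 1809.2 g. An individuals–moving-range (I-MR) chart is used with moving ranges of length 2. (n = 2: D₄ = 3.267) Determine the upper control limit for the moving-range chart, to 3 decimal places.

Moving ranges: 36.3, 20.4, 5.7, 6.2, 1.4, 24.2, 17.4, 2.3; M̄R̄ = 113.9000 / 8 = 14.2375
UCL_MR = D₄·M̄R̄ = 3.267 × 14.2375 = 46.5139

46.514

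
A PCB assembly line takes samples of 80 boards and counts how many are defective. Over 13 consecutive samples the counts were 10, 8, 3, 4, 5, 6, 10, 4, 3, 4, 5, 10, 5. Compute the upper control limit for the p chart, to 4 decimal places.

p̄ = Σdᵢ / (k·n) = 77 / (13 × 80) = 0.07404
UCL = p̄ + 3·√(p̄(1−p̄)/n) = 0.07404 + 3 × √(0.07404×0.92596/80) = 0.07404 + 3 × 0.02927 = 0.16186

0.1619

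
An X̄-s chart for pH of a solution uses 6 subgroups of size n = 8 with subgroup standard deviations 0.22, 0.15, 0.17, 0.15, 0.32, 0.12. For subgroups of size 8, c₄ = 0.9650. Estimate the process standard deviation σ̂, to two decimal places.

s̄ = (0.22 + 0.15 + 0.17 + 0.15 + 0.32 + 0.12) / 6 = 0.1883
σ̂ = s̄ / c₄ = 0.1883 / 0.9650 = 0.1952

0.20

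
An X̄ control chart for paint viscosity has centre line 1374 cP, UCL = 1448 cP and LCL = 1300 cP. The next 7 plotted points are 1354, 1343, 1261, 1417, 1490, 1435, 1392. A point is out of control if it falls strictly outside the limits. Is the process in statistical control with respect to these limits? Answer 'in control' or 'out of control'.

out of control

Compare each point to [1300, 1448]: sample 3 = 1261 < LCL; sample 5 = 1490 > UCL.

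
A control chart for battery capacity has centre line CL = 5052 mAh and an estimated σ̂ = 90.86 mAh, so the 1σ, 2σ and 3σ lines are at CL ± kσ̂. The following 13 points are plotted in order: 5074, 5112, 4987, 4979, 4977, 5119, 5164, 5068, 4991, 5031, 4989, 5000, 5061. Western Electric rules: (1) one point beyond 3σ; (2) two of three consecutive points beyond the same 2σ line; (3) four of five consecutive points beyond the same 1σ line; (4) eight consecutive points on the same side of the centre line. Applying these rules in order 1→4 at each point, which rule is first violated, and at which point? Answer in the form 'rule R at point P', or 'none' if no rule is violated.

none

Zone of each point (C = within 1σ̂, B = 1σ̂–2σ̂, A = 2σ̂–3σ̂, * = beyond 3σ̂; sign = side of CL): 1:+C, 2:+C, 3:-C, 4:-C, 5:-C, 6:+C, 7:+B, 8:+C, 9:-C, 10:-C, 11:-C, 12:-C, 13:+C
No rule fires across all 13 points.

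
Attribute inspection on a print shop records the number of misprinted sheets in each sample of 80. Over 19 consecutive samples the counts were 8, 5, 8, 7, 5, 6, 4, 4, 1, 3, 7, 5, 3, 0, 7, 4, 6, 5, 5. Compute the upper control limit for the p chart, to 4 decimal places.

0.1416

p̄ = Σdᵢ / (k·n) = 93 / (19 × 80) = 0.06118
UCL = p̄ + 3·√(p̄(1−p̄)/n) = 0.06118 + 3 × √(0.06118×0.93882/80) = 0.06118 + 3 × 0.02680 = 0.14157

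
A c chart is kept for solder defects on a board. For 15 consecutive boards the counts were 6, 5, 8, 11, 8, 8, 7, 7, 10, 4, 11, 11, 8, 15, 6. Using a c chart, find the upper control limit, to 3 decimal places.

c̄ = (6 + 5 + 8 + 11 + 8 + 8 + 7 + 7 + 10 + 4 + 11 + 11 + 8 + 15 + 6) / 15 = 125 / 15 = 8.3333
UCL = c̄ + 3√c̄ = 8.3333 + 3 × √8.3333 = 8.3333 + 3 × 2.8868 = 16.9936

16.994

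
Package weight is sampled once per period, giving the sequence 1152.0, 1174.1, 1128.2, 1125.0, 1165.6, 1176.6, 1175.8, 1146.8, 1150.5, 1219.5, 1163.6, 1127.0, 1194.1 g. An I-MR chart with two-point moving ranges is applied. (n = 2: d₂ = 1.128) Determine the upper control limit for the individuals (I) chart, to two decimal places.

1246.75

X̄ = (1152.0 + 1174.1 + 1128.2 + 1125.0 + 1165.6 + 1176.6 + 1175.8 + 1146.8 + 1150.5 + 1219.5 + 1163.6 + 1127.0 + 1194.1) / 13 = 1161.4462
Moving ranges: 22.1, 45.9, 3.2, 40.6, 11.0, 0.8, 29.0, 3.7, 69.0, 55.9, 36.6, 67.1; M̄R̄ = 384.9000 / 12 = 32.0750
UCL = X̄ + 3·M̄R̄/d₂ = 1161.4462 + 3 × 32.0750 / 1.128 = 1246.7520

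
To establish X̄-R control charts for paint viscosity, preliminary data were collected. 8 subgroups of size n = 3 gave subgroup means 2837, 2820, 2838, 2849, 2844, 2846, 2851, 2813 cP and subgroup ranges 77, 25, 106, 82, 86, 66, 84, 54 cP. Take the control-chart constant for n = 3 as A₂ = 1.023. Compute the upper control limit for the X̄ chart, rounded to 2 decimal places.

2911.42

X̄̄ = (2837 + 2820 + 2838 + 2849 + 2844 + 2846 + 2851 + 2813) / 8 = 22698.0000 / 8 = 2837.2500
R̄ = (77 + 25 + 106 + 82 + 86 + 66 + 84 + 54) / 8 = 580.0000 / 8 = 72.5000
UCL = X̄̄ + A₂·R̄ = 2837.2500 + 1.023 × 72.5000 = 2911.4175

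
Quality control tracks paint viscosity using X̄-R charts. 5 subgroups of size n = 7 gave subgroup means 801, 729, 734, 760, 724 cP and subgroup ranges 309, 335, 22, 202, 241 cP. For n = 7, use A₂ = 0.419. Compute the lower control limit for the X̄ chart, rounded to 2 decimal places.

X̄̄ = (801 + 729 + 734 + 760 + 724) / 5 = 3748.0000 / 5 = 749.6000
R̄ = (309 + 335 + 22 + 202 + 241) / 5 = 1109.0000 / 5 = 221.8000
LCL = X̄̄ − A₂·R̄ = 749.6000 − 0.419 × 221.8000 = 656.6658

656.67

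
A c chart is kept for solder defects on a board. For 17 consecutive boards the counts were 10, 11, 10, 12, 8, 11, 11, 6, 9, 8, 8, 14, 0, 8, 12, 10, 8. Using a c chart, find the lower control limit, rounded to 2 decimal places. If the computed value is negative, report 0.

0.09

c̄ = (10 + 11 + 10 + 12 + 8 + 11 + 11 + 6 + 9 + 8 + 8 + 14 + 0 + 8 + 12 + 10 + 8) / 17 = 156 / 17 = 9.1765
LCL = c̄ − 3√c̄ = 9.1765 − 3 × 3.0293 = 0.0887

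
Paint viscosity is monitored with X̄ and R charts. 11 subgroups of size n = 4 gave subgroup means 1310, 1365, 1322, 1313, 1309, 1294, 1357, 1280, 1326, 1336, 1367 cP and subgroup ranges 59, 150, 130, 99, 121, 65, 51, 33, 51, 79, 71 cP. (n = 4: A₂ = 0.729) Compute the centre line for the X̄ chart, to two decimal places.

X̄̄ = (1310 + 1365 + 1322 + 1313 + 1309 + 1294 + 1357 + 1280 + 1326 + 1336 + 1367) / 11 = 14579.0000 / 11 = 1325.3636
CL = X̄̄ = 1325.3636

1325.36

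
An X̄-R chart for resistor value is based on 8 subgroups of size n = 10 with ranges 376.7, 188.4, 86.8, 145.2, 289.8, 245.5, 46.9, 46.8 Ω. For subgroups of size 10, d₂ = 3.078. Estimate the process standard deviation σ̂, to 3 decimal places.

57.915

R̄ = (376.7 + 188.4 + 86.8 + 145.2 + 289.8 + 245.5 + 46.9 + 46.8) / 8 = 178.2625
σ̂ = R̄ / d₂ = 178.2625 / 3.078 = 57.9150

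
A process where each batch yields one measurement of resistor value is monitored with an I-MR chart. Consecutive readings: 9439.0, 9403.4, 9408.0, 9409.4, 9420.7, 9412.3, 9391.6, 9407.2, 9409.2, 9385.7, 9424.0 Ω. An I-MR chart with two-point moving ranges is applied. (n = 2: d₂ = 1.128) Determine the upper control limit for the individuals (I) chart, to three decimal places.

9452.971

X̄ = (9439.0 + 9403.4 + 9408.0 + 9409.4 + 9420.7 + 9412.3 + 9391.6 + 9407.2 + 9409.2 + 9385.7 + 9424.0) / 11 = 9410.0455
Moving ranges: 35.6, 4.6, 1.4, 11.3, 8.4, 20.7, 15.6, 2.0, 23.5, 38.3; M̄R̄ = 161.4000 / 10 = 16.1400
UCL = X̄ + 3·M̄R̄/d₂ = 9410.0455 + 3 × 16.1400 / 1.128 = 9452.9710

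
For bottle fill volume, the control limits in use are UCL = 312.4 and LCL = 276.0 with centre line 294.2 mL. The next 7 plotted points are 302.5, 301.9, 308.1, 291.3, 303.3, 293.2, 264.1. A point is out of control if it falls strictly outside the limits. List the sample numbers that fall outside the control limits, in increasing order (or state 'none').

7

Compare each point to [276.0, 312.4]: sample 7 = 264.1 < LCL.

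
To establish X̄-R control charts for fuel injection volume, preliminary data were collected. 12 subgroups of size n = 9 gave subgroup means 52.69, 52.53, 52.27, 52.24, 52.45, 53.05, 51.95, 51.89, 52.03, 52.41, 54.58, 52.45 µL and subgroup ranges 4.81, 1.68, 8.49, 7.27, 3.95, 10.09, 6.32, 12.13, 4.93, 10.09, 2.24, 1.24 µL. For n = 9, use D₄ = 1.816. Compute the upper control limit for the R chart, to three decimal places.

R̄ = (4.81 + 1.68 + 8.49 + 7.27 + 3.95 + 10.09 + 6.32 + 12.13 + 4.93 + 10.09 + 2.24 + 1.24) / 12 = 73.2400 / 12 = 6.1033
UCL_R = D₄·R̄ = 1.816 × 6.1033 = 11.0837

11.084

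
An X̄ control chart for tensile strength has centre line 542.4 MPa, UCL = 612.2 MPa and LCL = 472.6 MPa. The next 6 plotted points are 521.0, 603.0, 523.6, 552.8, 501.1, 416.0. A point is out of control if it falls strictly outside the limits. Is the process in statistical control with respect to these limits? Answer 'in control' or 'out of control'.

Compare each point to [472.6, 612.2]: sample 6 = 416.0 < LCL.

out of control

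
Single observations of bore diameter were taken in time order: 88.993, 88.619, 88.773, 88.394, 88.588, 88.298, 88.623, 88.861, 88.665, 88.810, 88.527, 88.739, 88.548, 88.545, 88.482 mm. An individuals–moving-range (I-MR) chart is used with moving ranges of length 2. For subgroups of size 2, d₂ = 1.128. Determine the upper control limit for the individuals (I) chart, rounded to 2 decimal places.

X̄ = (88.993 + 88.619 + 88.773 + 88.394 + 88.588 + 88.298 + 88.623 + 88.861 + 88.665 + 88.810 + 88.527 + 88.739 + 88.548 + 88.545 + 88.482) / 15 = 88.6310
Moving ranges: 0.374, 0.154, 0.379, 0.194, 0.290, 0.325, 0.238, 0.196, 0.145, 0.283, 0.212, 0.191, 0.003, 0.063; M̄R̄ = 3.0470 / 14 = 0.2176
UCL = X̄ + 3·M̄R̄/d₂ = 88.6310 + 3 × 0.2176 / 1.128 = 89.2098

89.21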